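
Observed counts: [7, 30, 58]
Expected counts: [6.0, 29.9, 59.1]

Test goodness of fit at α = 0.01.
Chi-square goodness of fit test:
H₀: observed counts match expected distribution
H₁: observed counts differ from expected distribution
df = k - 1 = 2
χ² = Σ(O - E)²/E
   = (7 - 6.0)²/6.0 + (30 - 29.9)²/29.9 + (58 - 59.1)²/59.1
   = 0.167 + 0.000 + 0.020
   = 0.19
p-value = 0.9105

Since p-value > α = 0.01, we fail to reject H₀.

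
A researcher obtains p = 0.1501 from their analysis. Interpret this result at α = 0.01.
Since p = 0.1501 > α = 0.01, fail to reject H₀.
There is insufficient evidence to reject the null hypothesis; the result is not statistically significant at the 0.01 level.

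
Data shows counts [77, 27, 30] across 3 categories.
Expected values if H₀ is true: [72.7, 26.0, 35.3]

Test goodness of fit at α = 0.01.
Chi-square goodness of fit test:
H₀: observed counts match expected distribution
H₁: observed counts differ from expected distribution
df = k - 1 = 2
χ² = Σ(O - E)²/E
   = (77 - 72.7)²/72.7 + (27 - 26.0)²/26.0 + (30 - 35.3)²/35.3
   = 0.254 + 0.038 + 0.796
   = 1.09
p-value = 0.5803

Since p-value > α = 0.01, we fail to reject H₀.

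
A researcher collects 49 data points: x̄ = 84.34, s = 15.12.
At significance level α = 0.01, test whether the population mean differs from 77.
One-sample t-test:
H₀: μ = 77
H₁: μ ≠ 77
df = n - 1 = 48
t = (x̄ - μ₀) / (s/√n) = (84.34 - 77) / (15.12/√49) = 3.398
p-value = 0.0014

Since p-value < α = 0.01, we reject H₀.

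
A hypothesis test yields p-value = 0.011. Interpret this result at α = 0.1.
Since p = 0.011 < α = 0.1, reject H₀.
There is sufficient evidence to reject the null hypothesis; the result is statistically significant at the 0.1 level.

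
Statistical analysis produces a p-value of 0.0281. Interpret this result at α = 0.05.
Since p = 0.0281 < α = 0.05, reject H₀.
There is sufficient evidence to reject the null hypothesis; the result is statistically significant at the 0.05 level.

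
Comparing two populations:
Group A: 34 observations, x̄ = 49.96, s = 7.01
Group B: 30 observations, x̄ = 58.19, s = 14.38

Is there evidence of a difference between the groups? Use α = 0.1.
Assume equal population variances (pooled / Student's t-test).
Student's two-sample t-test (equal variances):
H₀: μ₁ = μ₂
H₁: μ₁ ≠ μ₂
df = n₁ + n₂ - 2 = 62
Pooled variance s_p² = [(n₁-1)s₁² + (n₂-1)s₂²] / (n₁ + n₂ - 2) = [(33)(7.01²) + (29)(14.38²)] / 62 = 122.8770
SE = √(s_p²(1/n₁ + 1/n₂)) = √(122.8770 × (1/34 + 1/30)) = 2.7767
t = (x̄₁ - x̄₂) / SE = (49.96 - 58.19) / 2.7767 = -8.23 / 2.7767 = -2.964
p-value = 0.0043

Since p-value < α = 0.1, we reject H₀.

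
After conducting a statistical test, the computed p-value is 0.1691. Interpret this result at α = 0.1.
Since p = 0.1691 > α = 0.1, fail to reject H₀.
There is insufficient evidence to reject the null hypothesis; the result is not statistically significant at the 0.1 level.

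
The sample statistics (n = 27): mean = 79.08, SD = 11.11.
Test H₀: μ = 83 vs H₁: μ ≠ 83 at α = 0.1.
One-sample t-test:
H₀: μ = 83
H₁: μ ≠ 83
df = n - 1 = 26
t = (x̄ - μ₀) / (s/√n) = (79.08 - 83) / (11.11/√27) = -1.833
p-value = 0.0782

Since p-value < α = 0.1, we reject H₀.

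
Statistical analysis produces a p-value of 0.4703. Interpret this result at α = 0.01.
Since p = 0.4703 > α = 0.01, fail to reject H₀.
There is insufficient evidence to reject the null hypothesis; the result is not statistically significant at the 0.01 level.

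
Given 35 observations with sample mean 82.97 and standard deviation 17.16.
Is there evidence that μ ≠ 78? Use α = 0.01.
One-sample t-test:
H₀: μ = 78
H₁: μ ≠ 78
df = n - 1 = 34
t = (x̄ - μ₀) / (s/√n) = (82.97 - 78) / (17.16/√35) = 1.713
p-value = 0.0957

Since p-value > α = 0.01, we fail to reject H₀.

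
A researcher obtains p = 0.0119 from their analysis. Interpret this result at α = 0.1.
Since p = 0.0119 < α = 0.1, reject H₀.
There is sufficient evidence to reject the null hypothesis; the result is statistically significant at the 0.1 level.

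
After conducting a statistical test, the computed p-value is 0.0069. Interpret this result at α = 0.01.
Since p = 0.0069 < α = 0.01, reject H₀.
There is sufficient evidence to reject the null hypothesis; the result is statistically significant at the 0.01 level.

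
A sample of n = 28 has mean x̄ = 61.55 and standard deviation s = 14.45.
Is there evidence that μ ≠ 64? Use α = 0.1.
One-sample t-test:
H₀: μ = 64
H₁: μ ≠ 64
df = n - 1 = 27
t = (x̄ - μ₀) / (s/√n) = (61.55 - 64) / (14.45/√28) = -0.897
p-value = 0.3776

Since p-value > α = 0.1, we fail to reject H₀.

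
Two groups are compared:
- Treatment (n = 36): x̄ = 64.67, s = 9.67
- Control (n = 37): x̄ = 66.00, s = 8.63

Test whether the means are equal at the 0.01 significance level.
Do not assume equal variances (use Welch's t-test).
Welch's two-sample t-test:
H₀: μ₁ = μ₂
H₁: μ₁ ≠ μ₂
s₁²/n₁ = 9.67²/36 = 2.5975,  s₂²/n₂ = 8.63²/37 = 2.0129
SE = √(s₁²/n₁ + s₂²/n₂) = √(2.5975 + 2.0129) = 2.1472
df (Welch-Satterthwaite) = (s₁²/n₁ + s₂²/n₂)² / [(s₁²/n₁)²/(n₁-1) + (s₂²/n₂)²/(n₂-1)] ≈ 69.62
t = (x̄₁ - x̄₂) / SE = (64.67 - 66.00) / 2.1472 = -1.33 / 2.1472 = -0.619
p-value = 0.5377

Since p-value > α = 0.01, we fail to reject H₀.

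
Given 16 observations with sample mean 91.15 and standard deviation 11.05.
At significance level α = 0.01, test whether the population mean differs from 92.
One-sample t-test:
H₀: μ = 92
H₁: μ ≠ 92
df = n - 1 = 15
t = (x̄ - μ₀) / (s/√n) = (91.15 - 92) / (11.05/√16) = -0.308
p-value = 0.7625

Since p-value > α = 0.01, we fail to reject H₀.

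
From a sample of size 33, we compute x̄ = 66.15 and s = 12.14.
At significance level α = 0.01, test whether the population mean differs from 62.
One-sample t-test:
H₀: μ = 62
H₁: μ ≠ 62
df = n - 1 = 32
t = (x̄ - μ₀) / (s/√n) = (66.15 - 62) / (12.14/√33) = 1.964
p-value = 0.0583

Since p-value > α = 0.01, we fail to reject H₀.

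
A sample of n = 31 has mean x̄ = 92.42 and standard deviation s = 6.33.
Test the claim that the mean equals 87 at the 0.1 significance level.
One-sample t-test:
H₀: μ = 87
H₁: μ ≠ 87
df = n - 1 = 30
t = (x̄ - μ₀) / (s/√n) = (92.42 - 87) / (6.33/√31) = 4.767
p-value < 0.0001

Since p-value < α = 0.1, we reject H₀.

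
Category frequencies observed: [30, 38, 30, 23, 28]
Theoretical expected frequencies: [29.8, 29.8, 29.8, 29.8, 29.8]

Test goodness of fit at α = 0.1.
Chi-square goodness of fit test:
H₀: observed counts match expected distribution
H₁: observed counts differ from expected distribution
df = k - 1 = 4
χ² = Σ(O - E)²/E
   = (30 - 29.8)²/29.8 + (38 - 29.8)²/29.8 + (30 - 29.8)²/29.8 + (23 - 29.8)²/29.8 + (28 - 29.8)²/29.8
   = 0.001 + 2.256 + 0.001 + 1.552 + 0.109
   = 3.92
p-value = 0.4170

Since p-value > α = 0.1, we fail to reject H₀.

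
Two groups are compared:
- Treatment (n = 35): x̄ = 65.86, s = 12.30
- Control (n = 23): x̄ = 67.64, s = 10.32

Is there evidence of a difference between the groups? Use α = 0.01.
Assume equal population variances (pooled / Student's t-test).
Student's two-sample t-test (equal variances):
H₀: μ₁ = μ₂
H₁: μ₁ ≠ μ₂
df = n₁ + n₂ - 2 = 56
Pooled variance s_p² = [(n₁-1)s₁² + (n₂-1)s₂²] / (n₁ + n₂ - 2) = [(34)(12.30²) + (22)(10.32²)] / 56 = 133.6949
SE = √(s_p²(1/n₁ + 1/n₂)) = √(133.6949 × (1/35 + 1/23)) = 3.1037
t = (x̄₁ - x̄₂) / SE = (65.86 - 67.64) / 3.1037 = -1.78 / 3.1037 = -0.574
p-value = 0.5686

Since p-value > α = 0.01, we fail to reject H₀.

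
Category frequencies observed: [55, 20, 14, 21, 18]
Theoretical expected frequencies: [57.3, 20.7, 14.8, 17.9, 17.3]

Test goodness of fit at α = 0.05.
Chi-square goodness of fit test:
H₀: observed counts match expected distribution
H₁: observed counts differ from expected distribution
df = k - 1 = 4
χ² = Σ(O - E)²/E
   = (55 - 57.3)²/57.3 + (20 - 20.7)²/20.7 + (14 - 14.8)²/14.8 + (21 - 17.9)²/17.9 + (18 - 17.3)²/17.3
   = 0.092 + 0.024 + 0.043 + 0.537 + 0.028
   = 0.72
p-value = 0.9483

Since p-value > α = 0.05, we fail to reject H₀.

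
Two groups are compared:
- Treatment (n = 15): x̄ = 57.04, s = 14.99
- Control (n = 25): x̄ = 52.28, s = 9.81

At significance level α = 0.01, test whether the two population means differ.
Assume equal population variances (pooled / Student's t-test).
Student's two-sample t-test (equal variances):
H₀: μ₁ = μ₂
H₁: μ₁ ≠ μ₂
df = n₁ + n₂ - 2 = 38
Pooled variance s_p² = [(n₁-1)s₁² + (n₂-1)s₂²] / (n₁ + n₂ - 2) = [(14)(14.99²) + (24)(9.81²)] / 38 = 143.5649
SE = √(s_p²(1/n₁ + 1/n₂)) = √(143.5649 × (1/15 + 1/25)) = 3.9133
t = (x̄₁ - x̄₂) / SE = (57.04 - 52.28) / 3.9133 = 4.76 / 3.9133 = 1.216
p-value = 0.2313

Since p-value > α = 0.01, we fail to reject H₀.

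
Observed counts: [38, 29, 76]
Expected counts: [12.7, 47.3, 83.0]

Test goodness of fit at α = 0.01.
Chi-square goodness of fit test:
H₀: observed counts match expected distribution
H₁: observed counts differ from expected distribution
df = k - 1 = 2
χ² = Σ(O - E)²/E
   = (38 - 12.7)²/12.7 + (29 - 47.3)²/47.3 + (76 - 83.0)²/83.0
   = 50.401 + 7.080 + 0.590
   = 58.07
p-value < 0.0001

Since p-value < α = 0.01, we reject H₀.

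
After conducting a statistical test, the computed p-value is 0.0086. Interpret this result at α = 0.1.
Since p = 0.0086 < α = 0.1, reject H₀.
There is sufficient evidence to reject the null hypothesis; the result is statistically significant at the 0.1 level.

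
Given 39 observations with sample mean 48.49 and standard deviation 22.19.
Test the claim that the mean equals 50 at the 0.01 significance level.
One-sample t-test:
H₀: μ = 50
H₁: μ ≠ 50
df = n - 1 = 38
t = (x̄ - μ₀) / (s/√n) = (48.49 - 50) / (22.19/√39) = -0.425
p-value = 0.6733

Since p-value > α = 0.01, we fail to reject H₀.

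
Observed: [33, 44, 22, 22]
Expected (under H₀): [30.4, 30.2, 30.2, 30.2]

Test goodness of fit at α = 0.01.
Chi-square goodness of fit test:
H₀: observed counts match expected distribution
H₁: observed counts differ from expected distribution
df = k - 1 = 3
χ² = Σ(O - E)²/E
   = (33 - 30.4)²/30.4 + (44 - 30.2)²/30.2 + (22 - 30.2)²/30.2 + (22 - 30.2)²/30.2
   = 0.222 + 6.306 + 2.226 + 2.226
   = 10.98
p-value = 0.0118

Since p-value > α = 0.01, we fail to reject H₀.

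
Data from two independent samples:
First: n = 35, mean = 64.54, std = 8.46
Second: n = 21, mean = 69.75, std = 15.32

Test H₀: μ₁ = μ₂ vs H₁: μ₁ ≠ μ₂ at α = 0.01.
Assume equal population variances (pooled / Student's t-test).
Student's two-sample t-test (equal variances):
H₀: μ₁ = μ₂
H₁: μ₁ ≠ μ₂
df = n₁ + n₂ - 2 = 54
Pooled variance s_p² = [(n₁-1)s₁² + (n₂-1)s₂²] / (n₁ + n₂ - 2) = [(34)(8.46²) + (20)(15.32²)] / 54 = 131.9904
SE = √(s_p²(1/n₁ + 1/n₂)) = √(131.9904 × (1/35 + 1/21)) = 3.1712
t = (x̄₁ - x̄₂) / SE = (64.54 - 69.75) / 3.1712 = -5.21 / 3.1712 = -1.643
p-value = 0.1062

Since p-value > α = 0.01, we fail to reject H₀.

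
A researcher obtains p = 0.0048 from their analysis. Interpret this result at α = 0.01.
Since p = 0.0048 < α = 0.01, reject H₀.
There is sufficient evidence to reject the null hypothesis; the result is statistically significant at the 0.01 level.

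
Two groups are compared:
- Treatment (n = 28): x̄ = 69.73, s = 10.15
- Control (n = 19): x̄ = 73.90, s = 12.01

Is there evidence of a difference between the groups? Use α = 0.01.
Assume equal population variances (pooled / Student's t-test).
Student's two-sample t-test (equal variances):
H₀: μ₁ = μ₂
H₁: μ₁ ≠ μ₂
df = n₁ + n₂ - 2 = 45
Pooled variance s_p² = [(n₁-1)s₁² + (n₂-1)s₂²] / (n₁ + n₂ - 2) = [(27)(10.15²) + (18)(12.01²)] / 45 = 119.5095
SE = √(s_p²(1/n₁ + 1/n₂)) = √(119.5095 × (1/28 + 1/19)) = 3.2493
t = (x̄₁ - x̄₂) / SE = (69.73 - 73.90) / 3.2493 = -4.17 / 3.2493 = -1.283
p-value = 0.2059

Since p-value > α = 0.01, we fail to reject H₀.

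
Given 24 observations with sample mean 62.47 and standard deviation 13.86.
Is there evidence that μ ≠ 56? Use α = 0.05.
One-sample t-test:
H₀: μ = 56
H₁: μ ≠ 56
df = n - 1 = 23
t = (x̄ - μ₀) / (s/√n) = (62.47 - 56) / (13.86/√24) = 2.287
p-value = 0.0317

Since p-value < α = 0.05, we reject H₀.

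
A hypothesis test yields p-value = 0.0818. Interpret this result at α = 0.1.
Since p = 0.0818 < α = 0.1, reject H₀.
There is sufficient evidence to reject the null hypothesis; the result is statistically significant at the 0.1 level.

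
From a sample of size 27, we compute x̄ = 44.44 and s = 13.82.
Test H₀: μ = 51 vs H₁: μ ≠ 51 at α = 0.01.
One-sample t-test:
H₀: μ = 51
H₁: μ ≠ 51
df = n - 1 = 26
t = (x̄ - μ₀) / (s/√n) = (44.44 - 51) / (13.82/√27) = -2.466
p-value = 0.0206

Since p-value > α = 0.01, we fail to reject H₀.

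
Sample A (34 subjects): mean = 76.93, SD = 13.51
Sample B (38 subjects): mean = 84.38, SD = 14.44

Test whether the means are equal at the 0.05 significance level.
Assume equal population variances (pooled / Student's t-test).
Student's two-sample t-test (equal variances):
H₀: μ₁ = μ₂
H₁: μ₁ ≠ μ₂
df = n₁ + n₂ - 2 = 70
Pooled variance s_p² = [(n₁-1)s₁² + (n₂-1)s₂²] / (n₁ + n₂ - 2) = [(33)(13.51²) + (37)(14.44²)] / 70 = 196.2595
SE = √(s_p²(1/n₁ + 1/n₂)) = √(196.2595 × (1/34 + 1/38)) = 3.3071
t = (x̄₁ - x̄₂) / SE = (76.93 - 84.38) / 3.3071 = -7.45 / 3.3071 = -2.253
p-value = 0.0274

Since p-value < α = 0.05, we reject H₀.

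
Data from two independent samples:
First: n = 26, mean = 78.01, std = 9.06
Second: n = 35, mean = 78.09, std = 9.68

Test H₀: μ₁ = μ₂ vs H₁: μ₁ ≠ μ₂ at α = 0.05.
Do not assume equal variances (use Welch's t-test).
Welch's two-sample t-test:
H₀: μ₁ = μ₂
H₁: μ₁ ≠ μ₂
s₁²/n₁ = 9.06²/26 = 3.1571,  s₂²/n₂ = 9.68²/35 = 2.6772
SE = √(s₁²/n₁ + s₂²/n₂) = √(3.1571 + 2.6772) = 2.4154
df (Welch-Satterthwaite) = (s₁²/n₁ + s₂²/n₂)² / [(s₁²/n₁)²/(n₁-1) + (s₂²/n₂)²/(n₂-1)] ≈ 55.85
t = (x̄₁ - x̄₂) / SE = (78.01 - 78.09) / 2.4154 = -0.08 / 2.4154 = -0.033
p-value = 0.9737

Since p-value > α = 0.05, we fail to reject H₀.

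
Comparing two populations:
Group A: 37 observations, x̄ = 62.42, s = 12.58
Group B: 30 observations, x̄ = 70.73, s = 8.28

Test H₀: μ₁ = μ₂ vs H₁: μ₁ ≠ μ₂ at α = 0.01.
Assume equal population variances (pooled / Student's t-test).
Student's two-sample t-test (equal variances):
H₀: μ₁ = μ₂
H₁: μ₁ ≠ μ₂
df = n₁ + n₂ - 2 = 65
Pooled variance s_p² = [(n₁-1)s₁² + (n₂-1)s₂²] / (n₁ + n₂ - 2) = [(36)(12.58²) + (29)(8.28²)] / 65 = 118.2373
SE = √(s_p²(1/n₁ + 1/n₂)) = √(118.2373 × (1/37 + 1/30)) = 2.6715
t = (x̄₁ - x̄₂) / SE = (62.42 - 70.73) / 2.6715 = -8.31 / 2.6715 = -3.111
p-value = 0.0028

Since p-value < α = 0.01, we reject H₀.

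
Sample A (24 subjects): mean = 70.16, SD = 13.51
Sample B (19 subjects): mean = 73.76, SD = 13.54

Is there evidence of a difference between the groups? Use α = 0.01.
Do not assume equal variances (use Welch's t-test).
Welch's two-sample t-test:
H₀: μ₁ = μ₂
H₁: μ₁ ≠ μ₂
s₁²/n₁ = 13.51²/24 = 7.6050,  s₂²/n₂ = 13.54²/19 = 9.6490
SE = √(s₁²/n₁ + s₂²/n₂) = √(7.6050 + 9.6490) = 4.1538
df (Welch-Satterthwaite) = (s₁²/n₁ + s₂²/n₂)² / [(s₁²/n₁)²/(n₁-1) + (s₂²/n₂)²/(n₂-1)] ≈ 38.73
t = (x̄₁ - x̄₂) / SE = (70.16 - 73.76) / 4.1538 = -3.60 / 4.1538 = -0.867
p-value = 0.3915

Since p-value > α = 0.01, we fail to reject H₀.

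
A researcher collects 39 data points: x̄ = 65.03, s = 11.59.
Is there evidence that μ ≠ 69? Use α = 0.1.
One-sample t-test:
H₀: μ = 69
H₁: μ ≠ 69
df = n - 1 = 38
t = (x̄ - μ₀) / (s/√n) = (65.03 - 69) / (11.59/√39) = -2.139
p-value = 0.0389

Since p-value < α = 0.1, we reject H₀.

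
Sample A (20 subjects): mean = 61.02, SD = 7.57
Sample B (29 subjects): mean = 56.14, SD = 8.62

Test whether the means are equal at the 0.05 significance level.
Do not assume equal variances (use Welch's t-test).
Welch's two-sample t-test:
H₀: μ₁ = μ₂
H₁: μ₁ ≠ μ₂
s₁²/n₁ = 7.57²/20 = 2.8652,  s₂²/n₂ = 8.62²/29 = 2.5622
SE = √(s₁²/n₁ + s₂²/n₂) = √(2.8652 + 2.5622) = 2.3297
df (Welch-Satterthwaite) = (s₁²/n₁ + s₂²/n₂)² / [(s₁²/n₁)²/(n₁-1) + (s₂²/n₂)²/(n₂-1)] ≈ 44.19
t = (x̄₁ - x̄₂) / SE = (61.02 - 56.14) / 2.3297 = 4.88 / 2.3297 = 2.095
p-value = 0.0420

Since p-value < α = 0.05, we reject H₀.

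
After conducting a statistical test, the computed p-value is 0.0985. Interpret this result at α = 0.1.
Since p = 0.0985 < α = 0.1, reject H₀.
There is sufficient evidence to reject the null hypothesis; the result is statistically significant at the 0.1 level.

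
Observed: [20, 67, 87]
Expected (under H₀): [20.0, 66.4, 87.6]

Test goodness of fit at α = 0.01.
Chi-square goodness of fit test:
H₀: observed counts match expected distribution
H₁: observed counts differ from expected distribution
df = k - 1 = 2
χ² = Σ(O - E)²/E
   = (20 - 20.0)²/20.0 + (67 - 66.4)²/66.4 + (87 - 87.6)²/87.6
   = 0.000 + 0.005 + 0.004
   = 0.01
p-value = 0.9952

Since p-value > α = 0.01, we fail to reject H₀.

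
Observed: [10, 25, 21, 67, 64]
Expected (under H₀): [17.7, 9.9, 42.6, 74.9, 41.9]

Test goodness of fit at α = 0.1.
Chi-square goodness of fit test:
H₀: observed counts match expected distribution
H₁: observed counts differ from expected distribution
df = k - 1 = 4
χ² = Σ(O - E)²/E
   = (10 - 17.7)²/17.7 + (25 - 9.9)²/9.9 + (21 - 42.6)²/42.6 + (67 - 74.9)²/74.9 + (64 - 41.9)²/41.9
   = 3.350 + 23.031 + 10.952 + 0.833 + 11.657
   = 49.82
p-value < 0.0001

Since p-value < α = 0.1, we reject H₀.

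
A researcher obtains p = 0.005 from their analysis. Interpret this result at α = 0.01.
Since p = 0.005 < α = 0.01, reject H₀.
There is sufficient evidence to reject the null hypothesis; the result is statistically significant at the 0.01 level.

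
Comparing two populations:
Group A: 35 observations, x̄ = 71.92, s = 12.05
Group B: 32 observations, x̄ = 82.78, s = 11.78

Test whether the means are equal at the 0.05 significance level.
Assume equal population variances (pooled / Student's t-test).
Student's two-sample t-test (equal variances):
H₀: μ₁ = μ₂
H₁: μ₁ ≠ μ₂
df = n₁ + n₂ - 2 = 65
Pooled variance s_p² = [(n₁-1)s₁² + (n₂-1)s₂²] / (n₁ + n₂ - 2) = [(34)(12.05²) + (31)(11.78²)] / 65 = 142.1339
SE = √(s_p²(1/n₁ + 1/n₂)) = √(142.1339 × (1/35 + 1/32)) = 2.9159
t = (x̄₁ - x̄₂) / SE = (71.92 - 82.78) / 2.9159 = -10.86 / 2.9159 = -3.724
p-value = 0.0004

Since p-value < α = 0.05, we reject H₀.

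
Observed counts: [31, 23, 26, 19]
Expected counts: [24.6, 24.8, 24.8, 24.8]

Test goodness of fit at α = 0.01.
Chi-square goodness of fit test:
H₀: observed counts match expected distribution
H₁: observed counts differ from expected distribution
df = k - 1 = 3
χ² = Σ(O - E)²/E
   = (31 - 24.6)²/24.6 + (23 - 24.8)²/24.8 + (26 - 24.8)²/24.8 + (19 - 24.8)²/24.8
   = 1.665 + 0.131 + 0.058 + 1.356
   = 3.21
p-value = 0.3603

Since p-value > α = 0.01, we fail to reject H₀.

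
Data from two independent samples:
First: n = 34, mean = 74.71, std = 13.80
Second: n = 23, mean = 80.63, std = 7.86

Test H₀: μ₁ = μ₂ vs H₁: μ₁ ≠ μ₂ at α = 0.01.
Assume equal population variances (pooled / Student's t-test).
Student's two-sample t-test (equal variances):
H₀: μ₁ = μ₂
H₁: μ₁ ≠ μ₂
df = n₁ + n₂ - 2 = 55
Pooled variance s_p² = [(n₁-1)s₁² + (n₂-1)s₂²] / (n₁ + n₂ - 2) = [(33)(13.80²) + (22)(7.86²)] / 55 = 138.9758
SE = √(s_p²(1/n₁ + 1/n₂)) = √(138.9758 × (1/34 + 1/23)) = 3.1828
t = (x̄₁ - x̄₂) / SE = (74.71 - 80.63) / 3.1828 = -5.92 / 3.1828 = -1.860
p-value = 0.0682

Since p-value > α = 0.01, we fail to reject H₀.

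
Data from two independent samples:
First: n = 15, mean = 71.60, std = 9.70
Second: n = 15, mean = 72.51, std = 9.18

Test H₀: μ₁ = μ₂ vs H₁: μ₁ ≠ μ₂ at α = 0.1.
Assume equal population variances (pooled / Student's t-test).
Student's two-sample t-test (equal variances):
H₀: μ₁ = μ₂
H₁: μ₁ ≠ μ₂
df = n₁ + n₂ - 2 = 28
Pooled variance s_p² = [(n₁-1)s₁² + (n₂-1)s₂²] / (n₁ + n₂ - 2) = [(14)(9.70²) + (14)(9.18²)] / 28 = 89.1812
SE = √(s_p²(1/n₁ + 1/n₂)) = √(89.1812 × (1/15 + 1/15)) = 3.4483
t = (x̄₁ - x̄₂) / SE = (71.60 - 72.51) / 3.4483 = -0.91 / 3.4483 = -0.264
p-value = 0.7938

Since p-value > α = 0.1, we fail to reject H₀.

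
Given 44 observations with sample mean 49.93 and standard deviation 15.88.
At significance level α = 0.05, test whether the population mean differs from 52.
One-sample t-test:
H₀: μ = 52
H₁: μ ≠ 52
df = n - 1 = 43
t = (x̄ - μ₀) / (s/√n) = (49.93 - 52) / (15.88/√44) = -0.865
p-value = 0.3920

Since p-value > α = 0.05, we fail to reject H₀.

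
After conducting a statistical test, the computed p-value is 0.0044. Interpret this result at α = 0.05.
Since p = 0.0044 < α = 0.05, reject H₀.
There is sufficient evidence to reject the null hypothesis; the result is statistically significant at the 0.05 level.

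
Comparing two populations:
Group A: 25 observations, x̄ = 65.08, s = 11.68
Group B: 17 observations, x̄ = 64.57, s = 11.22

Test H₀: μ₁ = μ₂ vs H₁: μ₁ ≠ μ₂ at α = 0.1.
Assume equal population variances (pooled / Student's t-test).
Student's two-sample t-test (equal variances):
H₀: μ₁ = μ₂
H₁: μ₁ ≠ μ₂
df = n₁ + n₂ - 2 = 40
Pooled variance s_p² = [(n₁-1)s₁² + (n₂-1)s₂²] / (n₁ + n₂ - 2) = [(24)(11.68²) + (16)(11.22²)] / 40 = 132.2088
SE = √(s_p²(1/n₁ + 1/n₂)) = √(132.2088 × (1/25 + 1/17)) = 3.6146
t = (x̄₁ - x̄₂) / SE = (65.08 - 64.57) / 3.6146 = 0.51 / 3.6146 = 0.141
p-value = 0.8885

Since p-value > α = 0.1, we fail to reject H₀.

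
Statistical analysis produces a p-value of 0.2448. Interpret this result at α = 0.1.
Since p = 0.2448 > α = 0.1, fail to reject H₀.
There is insufficient evidence to reject the null hypothesis; the result is not statistically significant at the 0.1 level.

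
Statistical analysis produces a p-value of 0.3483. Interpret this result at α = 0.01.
Since p = 0.3483 > α = 0.01, fail to reject H₀.
There is insufficient evidence to reject the null hypothesis; the result is not statistically significant at the 0.01 level.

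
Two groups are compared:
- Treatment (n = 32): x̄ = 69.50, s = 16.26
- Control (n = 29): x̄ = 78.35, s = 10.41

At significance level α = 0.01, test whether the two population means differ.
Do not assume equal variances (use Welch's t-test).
Welch's two-sample t-test:
H₀: μ₁ = μ₂
H₁: μ₁ ≠ μ₂
s₁²/n₁ = 16.26²/32 = 8.2621,  s₂²/n₂ = 10.41²/29 = 3.7368
SE = √(s₁²/n₁ + s₂²/n₂) = √(8.2621 + 3.7368) = 3.4639
df (Welch-Satterthwaite) = (s₁²/n₁ + s₂²/n₂)² / [(s₁²/n₁)²/(n₁-1) + (s₂²/n₂)²/(n₂-1)] ≈ 53.31
t = (x̄₁ - x̄₂) / SE = (69.50 - 78.35) / 3.4639 = -8.85 / 3.4639 = -2.555
p-value = 0.0135

Since p-value > α = 0.01, we fail to reject H₀.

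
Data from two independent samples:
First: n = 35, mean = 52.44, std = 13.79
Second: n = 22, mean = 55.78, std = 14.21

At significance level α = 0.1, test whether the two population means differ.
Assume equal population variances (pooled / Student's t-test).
Student's two-sample t-test (equal variances):
H₀: μ₁ = μ₂
H₁: μ₁ ≠ μ₂
df = n₁ + n₂ - 2 = 55
Pooled variance s_p² = [(n₁-1)s₁² + (n₂-1)s₂²] / (n₁ + n₂ - 2) = [(34)(13.79²) + (21)(14.21²)] / 55 = 194.6543
SE = √(s_p²(1/n₁ + 1/n₂)) = √(194.6543 × (1/35 + 1/22)) = 3.7960
t = (x̄₁ - x̄₂) / SE = (52.44 - 55.78) / 3.7960 = -3.34 / 3.7960 = -0.880
p-value = 0.3828

Since p-value > α = 0.1, we fail to reject H₀.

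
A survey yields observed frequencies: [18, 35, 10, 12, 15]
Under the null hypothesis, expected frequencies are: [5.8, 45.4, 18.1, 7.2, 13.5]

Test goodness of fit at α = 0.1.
Chi-square goodness of fit test:
H₀: observed counts match expected distribution
H₁: observed counts differ from expected distribution
df = k - 1 = 4
χ² = Σ(O - E)²/E
   = (18 - 5.8)²/5.8 + (35 - 45.4)²/45.4 + (10 - 18.1)²/18.1 + (12 - 7.2)²/7.2 + (15 - 13.5)²/13.5
   = 25.662 + 2.382 + 3.625 + 3.200 + 0.167
   = 35.04
p-value < 0.0001

Since p-value < α = 0.1, we reject H₀.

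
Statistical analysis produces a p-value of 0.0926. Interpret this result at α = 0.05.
Since p = 0.0926 > α = 0.05, fail to reject H₀.
There is insufficient evidence to reject the null hypothesis; the result is not statistically significant at the 0.05 level.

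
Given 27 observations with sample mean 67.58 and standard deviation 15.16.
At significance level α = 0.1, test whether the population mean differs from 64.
One-sample t-test:
H₀: μ = 64
H₁: μ ≠ 64
df = n - 1 = 26
t = (x̄ - μ₀) / (s/√n) = (67.58 - 64) / (15.16/√27) = 1.227
p-value = 0.2308

Since p-value > α = 0.1, we fail to reject H₀.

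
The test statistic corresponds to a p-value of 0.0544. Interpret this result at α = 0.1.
Since p = 0.0544 < α = 0.1, reject H₀.
There is sufficient evidence to reject the null hypothesis; the result is statistically significant at the 0.1 level.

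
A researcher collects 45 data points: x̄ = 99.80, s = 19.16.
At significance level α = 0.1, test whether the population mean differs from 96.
One-sample t-test:
H₀: μ = 96
H₁: μ ≠ 96
df = n - 1 = 44
t = (x̄ - μ₀) / (s/√n) = (99.80 - 96) / (19.16/√45) = 1.330
p-value = 0.1902

Since p-value > α = 0.1, we fail to reject H₀.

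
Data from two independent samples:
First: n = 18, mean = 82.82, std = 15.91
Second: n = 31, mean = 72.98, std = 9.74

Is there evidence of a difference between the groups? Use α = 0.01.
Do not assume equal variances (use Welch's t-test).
Welch's two-sample t-test:
H₀: μ₁ = μ₂
H₁: μ₁ ≠ μ₂
s₁²/n₁ = 15.91²/18 = 14.0627,  s₂²/n₂ = 9.74²/31 = 3.0602
SE = √(s₁²/n₁ + s₂²/n₂) = √(14.0627 + 3.0602) = 4.1380
df (Welch-Satterthwaite) = (s₁²/n₁ + s₂²/n₂)² / [(s₁²/n₁)²/(n₁-1) + (s₂²/n₂)²/(n₂-1)] ≈ 24.55
t = (x̄₁ - x̄₂) / SE = (82.82 - 72.98) / 4.1380 = 9.84 / 4.1380 = 2.378
p-value = 0.0255

Since p-value > α = 0.01, we fail to reject H₀.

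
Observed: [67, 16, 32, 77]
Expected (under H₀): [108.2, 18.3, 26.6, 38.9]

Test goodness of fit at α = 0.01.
Chi-square goodness of fit test:
H₀: observed counts match expected distribution
H₁: observed counts differ from expected distribution
df = k - 1 = 3
χ² = Σ(O - E)²/E
   = (67 - 108.2)²/108.2 + (16 - 18.3)²/18.3 + (32 - 26.6)²/26.6 + (77 - 38.9)²/38.9
   = 15.688 + 0.289 + 1.096 + 37.316
   = 54.39
p-value < 0.0001

Since p-value < α = 0.01, we reject H₀.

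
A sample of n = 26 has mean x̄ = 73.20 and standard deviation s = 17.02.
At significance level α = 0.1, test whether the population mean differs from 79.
One-sample t-test:
H₀: μ = 79
H₁: μ ≠ 79
df = n - 1 = 25
t = (x̄ - μ₀) / (s/√n) = (73.20 - 79) / (17.02/√26) = -1.738
p-value = 0.0946

Since p-value < α = 0.1, we reject H₀.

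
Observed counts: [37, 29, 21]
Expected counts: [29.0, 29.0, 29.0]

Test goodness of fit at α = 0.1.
Chi-square goodness of fit test:
H₀: observed counts match expected distribution
H₁: observed counts differ from expected distribution
df = k - 1 = 2
χ² = Σ(O - E)²/E
   = (37 - 29.0)²/29.0 + (29 - 29.0)²/29.0 + (21 - 29.0)²/29.0
   = 2.207 + 0.000 + 2.207
   = 4.41
p-value = 0.1100

Since p-value > α = 0.1, we fail to reject H₀.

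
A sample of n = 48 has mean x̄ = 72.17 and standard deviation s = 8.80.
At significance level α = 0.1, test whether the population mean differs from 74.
One-sample t-test:
H₀: μ = 74
H₁: μ ≠ 74
df = n - 1 = 47
t = (x̄ - μ₀) / (s/√n) = (72.17 - 74) / (8.80/√48) = -1.441
p-value = 0.1563

Since p-value > α = 0.1, we fail to reject H₀.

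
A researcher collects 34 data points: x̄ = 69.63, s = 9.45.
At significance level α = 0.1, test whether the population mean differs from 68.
One-sample t-test:
H₀: μ = 68
H₁: μ ≠ 68
df = n - 1 = 33
t = (x̄ - μ₀) / (s/√n) = (69.63 - 68) / (9.45/√34) = 1.006
p-value = 0.3218

Since p-value > α = 0.1, we fail to reject H₀.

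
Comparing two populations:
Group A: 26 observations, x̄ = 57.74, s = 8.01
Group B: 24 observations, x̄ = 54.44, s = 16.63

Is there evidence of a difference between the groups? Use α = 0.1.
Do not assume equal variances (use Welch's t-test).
Welch's two-sample t-test:
H₀: μ₁ = μ₂
H₁: μ₁ ≠ μ₂
s₁²/n₁ = 8.01²/26 = 2.4677,  s₂²/n₂ = 16.63²/24 = 11.5232
SE = √(s₁²/n₁ + s₂²/n₂) = √(2.4677 + 11.5232) = 3.7404
df (Welch-Satterthwaite) = (s₁²/n₁ + s₂²/n₂)² / [(s₁²/n₁)²/(n₁-1) + (s₂²/n₂)²/(n₂-1)] ≈ 32.53
t = (x̄₁ - x̄₂) / SE = (57.74 - 54.44) / 3.7404 = 3.30 / 3.7404 = 0.882
p-value = 0.3841

Since p-value > α = 0.1, we fail to reject H₀.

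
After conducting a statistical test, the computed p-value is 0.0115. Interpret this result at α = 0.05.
Since p = 0.0115 < α = 0.05, reject H₀.
There is sufficient evidence to reject the null hypothesis; the result is statistically significant at the 0.05 level.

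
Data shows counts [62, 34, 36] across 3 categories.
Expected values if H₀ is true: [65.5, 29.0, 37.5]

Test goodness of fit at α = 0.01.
Chi-square goodness of fit test:
H₀: observed counts match expected distribution
H₁: observed counts differ from expected distribution
df = k - 1 = 2
χ² = Σ(O - E)²/E
   = (62 - 65.5)²/65.5 + (34 - 29.0)²/29.0 + (36 - 37.5)²/37.5
   = 0.187 + 0.862 + 0.060
   = 1.11
p-value = 0.5743

Since p-value > α = 0.01, we fail to reject H₀.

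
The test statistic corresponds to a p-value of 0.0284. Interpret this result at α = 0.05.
Since p = 0.0284 < α = 0.05, reject H₀.
There is sufficient evidence to reject the null hypothesis; the result is statistically significant at the 0.05 level.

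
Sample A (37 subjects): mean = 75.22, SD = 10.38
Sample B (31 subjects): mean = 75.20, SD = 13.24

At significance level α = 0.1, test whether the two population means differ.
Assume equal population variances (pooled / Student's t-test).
Student's two-sample t-test (equal variances):
H₀: μ₁ = μ₂
H₁: μ₁ ≠ μ₂
df = n₁ + n₂ - 2 = 66
Pooled variance s_p² = [(n₁-1)s₁² + (n₂-1)s₂²] / (n₁ + n₂ - 2) = [(36)(10.38²) + (30)(13.24²)] / 66 = 138.4504
SE = √(s_p²(1/n₁ + 1/n₂)) = √(138.4504 × (1/37 + 1/31)) = 2.8650
t = (x̄₁ - x̄₂) / SE = (75.22 - 75.20) / 2.8650 = 0.02 / 2.8650 = 0.007
p-value = 0.9945

Since p-value > α = 0.1, we fail to reject H₀.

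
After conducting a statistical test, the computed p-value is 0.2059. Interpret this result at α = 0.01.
Since p = 0.2059 > α = 0.01, fail to reject H₀.
There is insufficient evidence to reject the null hypothesis; the result is not statistically significant at the 0.01 level.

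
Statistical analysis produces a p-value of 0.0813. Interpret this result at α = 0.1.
Since p = 0.0813 < α = 0.1, reject H₀.
There is sufficient evidence to reject the null hypothesis; the result is statistically significant at the 0.1 level.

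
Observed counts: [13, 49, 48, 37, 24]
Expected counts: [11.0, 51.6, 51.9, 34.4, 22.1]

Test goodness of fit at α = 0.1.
Chi-square goodness of fit test:
H₀: observed counts match expected distribution
H₁: observed counts differ from expected distribution
df = k - 1 = 4
χ² = Σ(O - E)²/E
   = (13 - 11.0)²/11.0 + (49 - 51.6)²/51.6 + (48 - 51.9)²/51.9 + (37 - 34.4)²/34.4 + (24 - 22.1)²/22.1
   = 0.364 + 0.131 + 0.293 + 0.197 + 0.163
   = 1.15
p-value = 0.8867

Since p-value > α = 0.1, we fail to reject H₀.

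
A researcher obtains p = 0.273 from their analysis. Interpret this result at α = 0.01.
Since p = 0.273 > α = 0.01, fail to reject H₀.
There is insufficient evidence to reject the null hypothesis; the result is not statistically significant at the 0.01 level.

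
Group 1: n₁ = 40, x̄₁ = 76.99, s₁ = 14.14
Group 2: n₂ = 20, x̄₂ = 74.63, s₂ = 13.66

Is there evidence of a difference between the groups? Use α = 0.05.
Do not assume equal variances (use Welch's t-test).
Welch's two-sample t-test:
H₀: μ₁ = μ₂
H₁: μ₁ ≠ μ₂
s₁²/n₁ = 14.14²/40 = 4.9985,  s₂²/n₂ = 13.66²/20 = 9.3298
SE = √(s₁²/n₁ + s₂²/n₂) = √(4.9985 + 9.3298) = 3.7853
df (Welch-Satterthwaite) = (s₁²/n₁ + s₂²/n₂)² / [(s₁²/n₁)²/(n₁-1) + (s₂²/n₂)²/(n₂-1)] ≈ 39.31
t = (x̄₁ - x̄₂) / SE = (76.99 - 74.63) / 3.7853 = 2.36 / 3.7853 = 0.623
p-value = 0.5366

Since p-value > α = 0.05, we fail to reject H₀.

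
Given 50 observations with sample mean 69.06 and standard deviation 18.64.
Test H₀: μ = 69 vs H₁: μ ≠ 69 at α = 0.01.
One-sample t-test:
H₀: μ = 69
H₁: μ ≠ 69
df = n - 1 = 49
t = (x̄ - μ₀) / (s/√n) = (69.06 - 69) / (18.64/√50) = 0.023
p-value = 0.9819

Since p-value > α = 0.01, we fail to reject H₀.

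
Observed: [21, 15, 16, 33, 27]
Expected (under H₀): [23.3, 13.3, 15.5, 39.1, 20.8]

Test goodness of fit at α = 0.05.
Chi-square goodness of fit test:
H₀: observed counts match expected distribution
H₁: observed counts differ from expected distribution
df = k - 1 = 4
χ² = Σ(O - E)²/E
   = (21 - 23.3)²/23.3 + (15 - 13.3)²/13.3 + (16 - 15.5)²/15.5 + (33 - 39.1)²/39.1 + (27 - 20.8)²/20.8
   = 0.227 + 0.217 + 0.016 + 0.952 + 1.848
   = 3.26
p-value = 0.5153

Since p-value > α = 0.05, we fail to reject H₀.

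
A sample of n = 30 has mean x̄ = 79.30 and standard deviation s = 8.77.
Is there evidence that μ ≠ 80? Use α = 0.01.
One-sample t-test:
H₀: μ = 80
H₁: μ ≠ 80
df = n - 1 = 29
t = (x̄ - μ₀) / (s/√n) = (79.30 - 80) / (8.77/√30) = -0.437
p-value = 0.6652

Since p-value > α = 0.01, we fail to reject H₀.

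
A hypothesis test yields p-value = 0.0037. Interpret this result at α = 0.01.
Since p = 0.0037 < α = 0.01, reject H₀.
There is sufficient evidence to reject the null hypothesis; the result is statistically significant at the 0.01 level.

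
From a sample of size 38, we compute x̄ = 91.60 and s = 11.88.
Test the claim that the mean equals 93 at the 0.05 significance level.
One-sample t-test:
H₀: μ = 93
H₁: μ ≠ 93
df = n - 1 = 37
t = (x̄ - μ₀) / (s/√n) = (91.60 - 93) / (11.88/√38) = -0.726
p-value = 0.4721

Since p-value > α = 0.05, we fail to reject H₀.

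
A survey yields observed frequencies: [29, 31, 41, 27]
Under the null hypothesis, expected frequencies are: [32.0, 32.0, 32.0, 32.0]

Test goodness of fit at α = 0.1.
Chi-square goodness of fit test:
H₀: observed counts match expected distribution
H₁: observed counts differ from expected distribution
df = k - 1 = 3
χ² = Σ(O - E)²/E
   = (29 - 32.0)²/32.0 + (31 - 32.0)²/32.0 + (41 - 32.0)²/32.0 + (27 - 32.0)²/32.0
   = 0.281 + 0.031 + 2.531 + 0.781
   = 3.62
p-value = 0.3049

Since p-value > α = 0.1, we fail to reject H₀.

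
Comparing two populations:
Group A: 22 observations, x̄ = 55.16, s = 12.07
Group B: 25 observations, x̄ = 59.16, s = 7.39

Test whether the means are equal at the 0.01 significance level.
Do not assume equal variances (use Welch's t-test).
Welch's two-sample t-test:
H₀: μ₁ = μ₂
H₁: μ₁ ≠ μ₂
s₁²/n₁ = 12.07²/22 = 6.6220,  s₂²/n₂ = 7.39²/25 = 2.1845
SE = √(s₁²/n₁ + s₂²/n₂) = √(6.6220 + 2.1845) = 2.9676
df (Welch-Satterthwaite) = (s₁²/n₁ + s₂²/n₂)² / [(s₁²/n₁)²/(n₁-1) + (s₂²/n₂)²/(n₂-1)] ≈ 33.91
t = (x̄₁ - x̄₂) / SE = (55.16 - 59.16) / 2.9676 = -4.00 / 2.9676 = -1.348
p-value = 0.1866

Since p-value > α = 0.01, we fail to reject H₀.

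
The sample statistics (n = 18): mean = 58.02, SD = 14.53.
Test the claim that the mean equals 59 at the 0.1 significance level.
One-sample t-test:
H₀: μ = 59
H₁: μ ≠ 59
df = n - 1 = 17
t = (x̄ - μ₀) / (s/√n) = (58.02 - 59) / (14.53/√18) = -0.286
p-value = 0.7782

Since p-value > α = 0.1, we fail to reject H₀.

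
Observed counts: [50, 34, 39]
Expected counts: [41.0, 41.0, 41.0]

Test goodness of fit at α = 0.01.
Chi-square goodness of fit test:
H₀: observed counts match expected distribution
H₁: observed counts differ from expected distribution
df = k - 1 = 2
χ² = Σ(O - E)²/E
   = (50 - 41.0)²/41.0 + (34 - 41.0)²/41.0 + (39 - 41.0)²/41.0
   = 1.976 + 1.195 + 0.098
   = 3.27
p-value = 0.1951

Since p-value > α = 0.01, we fail to reject H₀.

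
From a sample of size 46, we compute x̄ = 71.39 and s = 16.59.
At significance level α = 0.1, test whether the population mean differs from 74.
One-sample t-test:
H₀: μ = 74
H₁: μ ≠ 74
df = n - 1 = 45
t = (x̄ - μ₀) / (s/√n) = (71.39 - 74) / (16.59/√46) = -1.067
p-value = 0.2917

Since p-value > α = 0.1, we fail to reject H₀.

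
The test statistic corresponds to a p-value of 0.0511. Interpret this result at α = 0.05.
Since p = 0.0511 > α = 0.05, fail to reject H₀.
There is insufficient evidence to reject the null hypothesis; the result is not statistically significant at the 0.05 level.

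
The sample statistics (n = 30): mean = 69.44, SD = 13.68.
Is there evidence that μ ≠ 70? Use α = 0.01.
One-sample t-test:
H₀: μ = 70
H₁: μ ≠ 70
df = n - 1 = 29
t = (x̄ - μ₀) / (s/√n) = (69.44 - 70) / (13.68/√30) = -0.224
p-value = 0.8242

Since p-value > α = 0.01, we fail to reject H₀.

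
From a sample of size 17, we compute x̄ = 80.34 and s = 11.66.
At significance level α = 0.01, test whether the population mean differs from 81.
One-sample t-test:
H₀: μ = 81
H₁: μ ≠ 81
df = n - 1 = 16
t = (x̄ - μ₀) / (s/√n) = (80.34 - 81) / (11.66/√17) = -0.233
p-value = 0.8184

Since p-value > α = 0.01, we fail to reject H₀.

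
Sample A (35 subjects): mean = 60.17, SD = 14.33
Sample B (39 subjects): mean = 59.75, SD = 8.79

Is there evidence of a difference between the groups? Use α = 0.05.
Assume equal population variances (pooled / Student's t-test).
Student's two-sample t-test (equal variances):
H₀: μ₁ = μ₂
H₁: μ₁ ≠ μ₂
df = n₁ + n₂ - 2 = 72
Pooled variance s_p² = [(n₁-1)s₁² + (n₂-1)s₂²] / (n₁ + n₂ - 2) = [(34)(14.33²) + (38)(8.79²)] / 72 = 137.7486
SE = √(s_p²(1/n₁ + 1/n₂)) = √(137.7486 × (1/35 + 1/39)) = 2.7327
t = (x̄₁ - x̄₂) / SE = (60.17 - 59.75) / 2.7327 = 0.42 / 2.7327 = 0.154
p-value = 0.8783

Since p-value > α = 0.05, we fail to reject H₀.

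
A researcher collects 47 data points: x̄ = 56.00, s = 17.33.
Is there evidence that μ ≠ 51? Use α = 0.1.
One-sample t-test:
H₀: μ = 51
H₁: μ ≠ 51
df = n - 1 = 46
t = (x̄ - μ₀) / (s/√n) = (56.00 - 51) / (17.33/√47) = 1.978
p-value = 0.0539

Since p-value < α = 0.1, we reject H₀.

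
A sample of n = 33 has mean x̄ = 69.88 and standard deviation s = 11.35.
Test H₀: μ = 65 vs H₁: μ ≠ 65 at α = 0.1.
One-sample t-test:
H₀: μ = 65
H₁: μ ≠ 65
df = n - 1 = 32
t = (x̄ - μ₀) / (s/√n) = (69.88 - 65) / (11.35/√33) = 2.470
p-value = 0.0190

Since p-value < α = 0.1, we reject H₀.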